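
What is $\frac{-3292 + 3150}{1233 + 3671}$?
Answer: $- \frac{71}{2452} \approx -0.028956$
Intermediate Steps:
$\frac{-3292 + 3150}{1233 + 3671} = - \frac{142}{4904} = \left(-142\right) \frac{1}{4904} = - \frac{71}{2452}$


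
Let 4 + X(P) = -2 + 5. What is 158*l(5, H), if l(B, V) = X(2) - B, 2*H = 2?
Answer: -948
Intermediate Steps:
X(P) = -1 (X(P) = -4 + (-2 + 5) = -4 + 3 = -1)
H = 1 (H = (½)*2 = 1)
l(B, V) = -1 - B
158*l(5, H) = 158*(-1 - 1*5) = 158*(-1 - 5) = 158*(-6) = -948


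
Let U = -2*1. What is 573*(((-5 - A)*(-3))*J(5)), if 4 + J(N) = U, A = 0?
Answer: -51570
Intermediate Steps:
U = -2
J(N) = -6 (J(N) = -4 - 2 = -6)
573*(((-5 - A)*(-3))*J(5)) = 573*(((-5 - 1*0)*(-3))*(-6)) = 573*(((-5 + 0)*(-3))*(-6)) = 573*(-5*(-3)*(-6)) = 573*(15*(-6)) = 573*(-90) = -51570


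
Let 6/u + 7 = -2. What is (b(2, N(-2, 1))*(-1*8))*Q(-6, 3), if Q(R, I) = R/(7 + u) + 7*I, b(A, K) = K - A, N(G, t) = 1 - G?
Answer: -3048/19 ≈ -160.42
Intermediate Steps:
u = -⅔ (u = 6/(-7 - 2) = 6/(-9) = 6*(-⅑) = -⅔ ≈ -0.66667)
Q(R, I) = 7*I + 3*R/19 (Q(R, I) = R/(7 - ⅔) + 7*I = R/(19/3) + 7*I = 3*R/19 + 7*I = 7*I + 3*R/19)
(b(2, N(-2, 1))*(-1*8))*Q(-6, 3) = (((1 - 1*(-2)) - 1*2)*(-1*8))*(7*3 + (3/19)*(-6)) = (((1 + 2) - 2)*(-8))*(21 - 18/19) = ((3 - 2)*(-8))*(381/19) = (1*(-8))*(381/19) = -8*381/19 = -3048/19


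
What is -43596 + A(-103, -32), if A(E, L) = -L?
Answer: -43564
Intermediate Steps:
-43596 + A(-103, -32) = -43596 - 1*(-32) = -43596 + 32 = -43564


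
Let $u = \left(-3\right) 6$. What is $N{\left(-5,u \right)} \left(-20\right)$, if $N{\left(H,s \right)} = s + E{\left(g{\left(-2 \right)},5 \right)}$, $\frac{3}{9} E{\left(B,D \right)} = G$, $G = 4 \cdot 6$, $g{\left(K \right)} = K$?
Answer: $-1080$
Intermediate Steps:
$G = 24$
$E{\left(B,D \right)} = 72$ ($E{\left(B,D \right)} = 3 \cdot 24 = 72$)
$u = -18$
$N{\left(H,s \right)} = 72 + s$ ($N{\left(H,s \right)} = s + 72 = 72 + s$)
$N{\left(-5,u \right)} \left(-20\right) = \left(72 - 18\right) \left(-20\right) = 54 \left(-20\right) = -1080$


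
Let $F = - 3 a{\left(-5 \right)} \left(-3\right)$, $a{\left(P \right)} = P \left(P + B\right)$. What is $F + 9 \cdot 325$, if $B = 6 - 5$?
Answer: $3105$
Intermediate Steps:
$B = 1$
$a{\left(P \right)} = P \left(1 + P\right)$ ($a{\left(P \right)} = P \left(P + 1\right) = P \left(1 + P\right)$)
$F = 180$ ($F = - 3 \left(- 5 \left(1 - 5\right)\right) \left(-3\right) = - 3 \left(\left(-5\right) \left(-4\right)\right) \left(-3\right) = \left(-3\right) 20 \left(-3\right) = \left(-60\right) \left(-3\right) = 180$)
$F + 9 \cdot 325 = 180 + 9 \cdot 325 = 180 + 2925 = 3105$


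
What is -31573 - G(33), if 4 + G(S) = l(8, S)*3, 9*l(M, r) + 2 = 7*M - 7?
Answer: -94754/3 ≈ -31585.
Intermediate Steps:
l(M, r) = -1 + 7*M/9 (l(M, r) = -2/9 + (7*M - 7)/9 = -2/9 + (-7 + 7*M)/9 = -2/9 + (-7/9 + 7*M/9) = -1 + 7*M/9)
G(S) = 35/3 (G(S) = -4 + (-1 + (7/9)*8)*3 = -4 + (-1 + 56/9)*3 = -4 + (47/9)*3 = -4 + 47/3 = 35/3)
-31573 - G(33) = -31573 - 1*35/3 = -31573 - 35/3 = -94754/3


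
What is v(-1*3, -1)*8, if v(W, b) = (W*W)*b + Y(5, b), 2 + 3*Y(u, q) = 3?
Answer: -208/3 ≈ -69.333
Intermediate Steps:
Y(u, q) = ⅓ (Y(u, q) = -⅔ + (⅓)*3 = -⅔ + 1 = ⅓)
v(W, b) = ⅓ + b*W² (v(W, b) = (W*W)*b + ⅓ = W²*b + ⅓ = b*W² + ⅓ = ⅓ + b*W²)
v(-1*3, -1)*8 = (⅓ - (-1*3)²)*8 = (⅓ - 1*(-3)²)*8 = (⅓ - 1*9)*8 = (⅓ - 9)*8 = -26/3*8 = -208/3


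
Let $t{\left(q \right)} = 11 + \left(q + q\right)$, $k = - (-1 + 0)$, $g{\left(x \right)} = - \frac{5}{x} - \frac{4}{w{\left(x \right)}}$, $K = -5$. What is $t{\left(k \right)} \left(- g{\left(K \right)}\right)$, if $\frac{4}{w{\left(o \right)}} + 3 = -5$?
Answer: $-117$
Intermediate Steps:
$w{\left(o \right)} = - \frac{1}{2}$ ($w{\left(o \right)} = \frac{4}{-3 - 5} = \frac{4}{-8} = 4 \left(- \frac{1}{8}\right) = - \frac{1}{2}$)
$g{\left(x \right)} = 8 - \frac{5}{x}$ ($g{\left(x \right)} = - \frac{5}{x} - \frac{4}{- \frac{1}{2}} = - \frac{5}{x} - -8 = - \frac{5}{x} + 8 = 8 - \frac{5}{x}$)
$k = 1$ ($k = \left(-1\right) \left(-1\right) = 1$)
$t{\left(q \right)} = 11 + 2 q$
$t{\left(k \right)} \left(- g{\left(K \right)}\right) = \left(11 + 2 \cdot 1\right) \left(- (8 - \frac{5}{-5})\right) = \left(11 + 2\right) \left(- (8 - -1)\right) = 13 \left(- (8 + 1)\right) = 13 \left(\left(-1\right) 9\right) = 13 \left(-9\right) = -117$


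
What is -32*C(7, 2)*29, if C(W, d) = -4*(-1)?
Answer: -3712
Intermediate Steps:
C(W, d) = 4
-32*C(7, 2)*29 = -32*4*29 = -128*29 = -3712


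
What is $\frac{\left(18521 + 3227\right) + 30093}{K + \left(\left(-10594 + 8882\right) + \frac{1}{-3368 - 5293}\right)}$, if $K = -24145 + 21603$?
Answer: $- \frac{448994901}{36843895} \approx -12.186$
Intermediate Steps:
$K = -2542$
$\frac{\left(18521 + 3227\right) + 30093}{K + \left(\left(-10594 + 8882\right) + \frac{1}{-3368 - 5293}\right)} = \frac{\left(18521 + 3227\right) + 30093}{-2542 + \left(\left(-10594 + 8882\right) + \frac{1}{-3368 - 5293}\right)} = \frac{21748 + 30093}{-2542 - \left(1712 - \frac{1}{-8661}\right)} = \frac{51841}{-2542 - \frac{14827633}{8661}} = \frac{51841}{- \frac{36843895}{8661}} = 51841 \left(- \frac{8661}{36843895}\right) = - \frac{448994901}{36843895}$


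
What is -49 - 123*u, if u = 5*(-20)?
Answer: 12251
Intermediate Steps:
u = -100
-49 - 123*u = -49 - 123*(-100) = -49 + 12300 = 12251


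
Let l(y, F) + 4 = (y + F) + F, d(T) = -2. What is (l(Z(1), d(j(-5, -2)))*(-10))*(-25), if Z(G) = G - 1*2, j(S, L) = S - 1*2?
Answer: -2250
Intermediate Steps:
j(S, L) = -2 + S (j(S, L) = S - 2 = -2 + S)
Z(G) = -2 + G (Z(G) = G - 2 = -2 + G)
l(y, F) = -4 + y + 2*F (l(y, F) = -4 + ((y + F) + F) = -4 + ((F + y) + F) = -4 + (y + 2*F) = -4 + y + 2*F)
(l(Z(1), d(j(-5, -2)))*(-10))*(-25) = ((-4 + (-2 + 1) + 2*(-2))*(-10))*(-25) = ((-4 - 1 - 4)*(-10))*(-25) = -9*(-10)*(-25) = 90*(-25) = -2250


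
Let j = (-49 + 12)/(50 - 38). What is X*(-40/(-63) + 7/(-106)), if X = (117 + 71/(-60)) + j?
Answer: 6424109/100170 ≈ 64.132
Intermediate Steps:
j = -37/12 ≈ -3.0833
X = 1691/15 (X = (117 + 71/(-60)) - 37/12 = (117 + 71*(-1/60)) - 37/12 = (117 - 71/60) - 37/12 = 6949/60 - 37/12 = 1691/15 ≈ 112.73)
X*(-40/(-63) + 7/(-106)) = 1691*(-40/(-63) + 7/(-106))/15 = 1691*(-40*(-1/63) + 7*(-1/106))/15 = 1691*(40/63 - 7/106)/15 = (1691/15)*(3799/6678) = 6424109/100170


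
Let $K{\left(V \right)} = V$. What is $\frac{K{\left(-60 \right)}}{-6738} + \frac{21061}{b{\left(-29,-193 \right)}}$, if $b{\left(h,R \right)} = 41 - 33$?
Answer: $\frac{23651583}{8984} \approx 2632.6$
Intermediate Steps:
$b{\left(h,R \right)} = 8$
$\frac{K{\left(-60 \right)}}{-6738} + \frac{21061}{b{\left(-29,-193 \right)}} = - \frac{60}{-6738} + \frac{21061}{8} = \left(-60\right) \left(- \frac{1}{6738}\right) + 21061 \cdot \frac{1}{8} = \frac{10}{1123} + \frac{21061}{8} = \frac{23651583}{8984}$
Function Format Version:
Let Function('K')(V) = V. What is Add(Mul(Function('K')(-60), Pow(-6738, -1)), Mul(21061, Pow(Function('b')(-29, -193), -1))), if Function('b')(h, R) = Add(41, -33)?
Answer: Rational(23651583, 8984) ≈ 2632.6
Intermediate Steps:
Function('b')(h, R) = 8
Add(Mul(Function('K')(-60), Pow(-6738, -1)), Mul(21061, Pow(Function('b')(-29, -193), -1))) = Add(Mul(-60, Pow(-6738, -1)), Mul(21061, Pow(8, -1))) = Add(Mul(-60, Rational(-1, 6738)), Mul(21061, Rational(1, 8))) = Add(Rational(10, 1123), Rational(21061, 8)) = Rational(23651583, 8984)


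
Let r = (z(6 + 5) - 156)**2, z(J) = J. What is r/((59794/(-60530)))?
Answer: -636321625/29897 ≈ -21284.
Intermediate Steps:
r = 21025 (r = ((6 + 5) - 156)**2 = (11 - 156)**2 = (-145)**2 = 21025)
r/((59794/(-60530))) = 21025/((59794/(-60530))) = 21025/((59794*(-1/60530))) = 21025/(-29897/30265) = 21025*(-30265/29897) = -636321625/29897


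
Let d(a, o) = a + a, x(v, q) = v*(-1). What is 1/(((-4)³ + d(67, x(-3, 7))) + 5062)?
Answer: 1/5132 ≈ 0.00019486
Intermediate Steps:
x(v, q) = -v
d(a, o) = 2*a
1/(((-4)³ + d(67, x(-3, 7))) + 5062) = 1/(((-4)³ + 2*67) + 5062) = 1/((-64 + 134) + 5062) = 1/(70 + 5062) = 1/5132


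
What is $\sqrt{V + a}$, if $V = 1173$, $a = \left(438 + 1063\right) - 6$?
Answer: $2 \sqrt{667} \approx 51.653$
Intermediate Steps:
$a = 1495$ ($a = 1501 - 6 = 1495$)
$\sqrt{V + a} = \sqrt{1173 + 1495} = \sqrt{2668} = 2 \sqrt{667}$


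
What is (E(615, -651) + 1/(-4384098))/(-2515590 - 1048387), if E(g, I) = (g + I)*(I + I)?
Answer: -205491441455/15624824437746 ≈ -0.013152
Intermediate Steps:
E(g, I) = 2*I*(I + g) (E(g, I) = (I + g)*(2*I) = 2*I*(I + g))
(E(615, -651) + 1/(-4384098))/(-2515590 - 1048387) = (2*(-651)*(-651 + 615) + 1/(-4384098))/(-2515590 - 1048387) = (2*(-651)*(-36) - 1/4384098)/(-3563977) = (46872 - 1/4384098)*(-1/3563977) = (205491441455/4384098)*(-1/3563977) = -205491441455/15624824437746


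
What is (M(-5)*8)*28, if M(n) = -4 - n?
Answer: 224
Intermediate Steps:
(M(-5)*8)*28 = ((-4 - 1*(-5))*8)*28 = ((-4 + 5)*8)*28 = (1*8)*28 = 8*28 = 224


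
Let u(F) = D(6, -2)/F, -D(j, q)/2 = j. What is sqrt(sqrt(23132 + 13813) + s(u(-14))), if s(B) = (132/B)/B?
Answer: sqrt(1617 + 27*sqrt(4105))/3 ≈ 19.284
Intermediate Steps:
D(j, q) = -2*j
u(F) = -12/F (u(F) = (-2*6)/F = -12/F)
s(B) = 132/B**2
sqrt(sqrt(23132 + 13813) + s(u(-14))) = sqrt(sqrt(23132 + 13813) + 132/(-12/(-14))**2) = sqrt(sqrt(36945) + 132/(-12*(-1/14))**2) = sqrt(3*sqrt(4105) + 132/(6/7)**2) = sqrt(3*sqrt(4105) + 132*(49/36)) = sqrt(3*sqrt(4105) + 539/3) = sqrt(539/3 + 3*sqrt(4105))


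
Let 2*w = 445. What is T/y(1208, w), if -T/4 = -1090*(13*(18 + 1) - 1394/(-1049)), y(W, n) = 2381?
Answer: 1135766920/2497669 ≈ 454.73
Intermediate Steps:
w = 445/2 (w = (½)*445 = 445/2 ≈ 222.50)
T = 1135766920/1049 (T = -(-4360)*(13*(18 + 1) - 1394/(-1049)) = -(-4360)*(13*19 - 1394*(-1/1049)) = -(-4360)*(247 + 1394/1049) = -(-4360)*260497/1049 = -4*(-283941730/1049) = 1135766920/1049 ≈ 1.0827e+6)
T/y(1208, w) = (1135766920/1049)/2381 = (1135766920/1049)*(1/2381) = 1135766920/2497669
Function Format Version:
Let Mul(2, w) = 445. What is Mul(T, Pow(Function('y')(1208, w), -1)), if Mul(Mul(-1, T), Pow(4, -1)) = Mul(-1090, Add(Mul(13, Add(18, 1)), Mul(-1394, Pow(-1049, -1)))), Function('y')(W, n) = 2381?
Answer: Rational(1135766920, 2497669) ≈ 454.73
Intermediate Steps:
w = Rational(445, 2) (w = Mul(Rational(1, 2), 445) = Rational(445, 2) ≈ 222.50)
T = Rational(1135766920, 1049) (T = Mul(-4, Mul(-1090, Add(Mul(13, Add(18, 1)), Mul(-1394, Pow(-1049, -1))))) = Mul(-4, Mul(-1090, Add(Mul(13, 19), Mul(-1394, Rational(-1, 1049))))) = Mul(-4, Mul(-1090, Add(247, Rational(1394, 1049)))) = Mul(-4, Mul(-1090, Rational(260497, 1049))) = Mul(-4, Rational(-283941730, 1049)) = Rational(1135766920, 1049) ≈ 1.0827e+6)
Mul(T, Pow(Function('y')(1208, w), -1)) = Mul(Rational(1135766920, 1049), Pow(2381, -1)) = Mul(Rational(1135766920, 1049), Rational(1, 2381)) = Rational(1135766920, 2497669)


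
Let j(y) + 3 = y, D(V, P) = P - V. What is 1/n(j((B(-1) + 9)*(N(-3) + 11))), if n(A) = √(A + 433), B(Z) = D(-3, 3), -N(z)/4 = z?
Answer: √31/155 ≈ 0.035921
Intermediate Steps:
N(z) = -4*z
B(Z) = 6 (B(Z) = 3 - 1*(-3) = 3 + 3 = 6)
j(y) = -3 + y
n(A) = √(433 + A)
1/n(j((B(-1) + 9)*(N(-3) + 11))) = 1/(√(433 + (-3 + (6 + 9)*(-4*(-3) + 11)))) = 1/(√(433 + (-3 + 15*(12 + 11)))) = 1/(√(433 + (-3 + 15*23))) = 1/(√(433 + (-3 + 345))) = 1/(√(433 + 342)) = 1/(√775) = 1/(5*√31) = √31/155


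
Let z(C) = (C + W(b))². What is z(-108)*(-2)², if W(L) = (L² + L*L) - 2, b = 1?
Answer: 46656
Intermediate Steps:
W(L) = -2 + 2*L² (W(L) = (L² + L²) - 2 = 2*L² - 2 = -2 + 2*L²)
z(C) = C² (z(C) = (C + (-2 + 2*1²))² = (C + (-2 + 2*1))² = (C + (-2 + 2))² = (C + 0)² = C²)
z(-108)*(-2)² = (-108)²*(-2)² = 11664*4 = 46656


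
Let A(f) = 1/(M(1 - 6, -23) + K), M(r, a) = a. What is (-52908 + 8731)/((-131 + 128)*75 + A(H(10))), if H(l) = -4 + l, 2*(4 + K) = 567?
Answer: 3237543/16489 ≈ 196.35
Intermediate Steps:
K = 559/2 (K = -4 + (½)*567 = -4 + 567/2 = 559/2 ≈ 279.50)
A(f) = 2/513 (A(f) = 1/(-23 + 559/2) = 1/(513/2) = 2/513)
(-52908 + 8731)/((-131 + 128)*75 + A(H(10))) = (-52908 + 8731)/((-131 + 128)*75 + 2/513) = -44177/(-3*75 + 2/513) = -44177/(-225 + 2/513) = -44177/(-115423/513) = -44177*(-513/115423) = 3237543/16489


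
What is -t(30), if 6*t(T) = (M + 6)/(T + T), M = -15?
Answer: 1/40 ≈ 0.025000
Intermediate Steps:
t(T) = -3/(4*T) (t(T) = ((-15 + 6)/(T + T))/6 = (-9*1/(2*T))/6 = (-9/(2*T))/6 = -3/(4*T))
-t(30) = -(-3)/(4*30) = -1*(-1/40) = 1/40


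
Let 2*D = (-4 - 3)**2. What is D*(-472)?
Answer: -11564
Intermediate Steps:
D = 49/2 (D = (-4 - 3)**2/2 = (1/2)*(-7)**2 = (1/2)*49 = 49/2 ≈ 24.500)
D*(-472) = (49/2)*(-472) = -11564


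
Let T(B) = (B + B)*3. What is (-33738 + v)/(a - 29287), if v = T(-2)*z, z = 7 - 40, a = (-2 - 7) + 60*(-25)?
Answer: 16671/15398 ≈ 1.0827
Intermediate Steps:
a = -1509 (a = -9 - 1500 = -1509)
T(B) = 6*B (T(B) = (2*B)*3 = 6*B)
z = -33
v = 396 (v = (6*(-2))*(-33) = -12*(-33) = 396)
(-33738 + v)/(a - 29287) = (-33738 + 396)/(-1509 - 29287) = -33342/(-30796) = -33342*(-1/30796) = 16671/15398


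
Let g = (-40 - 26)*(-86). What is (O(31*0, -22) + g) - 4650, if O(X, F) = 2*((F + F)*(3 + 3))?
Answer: 498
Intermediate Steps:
g = 5676 (g = -66*(-86) = 5676)
O(X, F) = 24*F (O(X, F) = 2*((2*F)*6) = 2*(12*F) = 24*F)
(O(31*0, -22) + g) - 4650 = (24*(-22) + 5676) - 4650 = (-528 + 5676) - 4650 = 5148 - 4650 = 498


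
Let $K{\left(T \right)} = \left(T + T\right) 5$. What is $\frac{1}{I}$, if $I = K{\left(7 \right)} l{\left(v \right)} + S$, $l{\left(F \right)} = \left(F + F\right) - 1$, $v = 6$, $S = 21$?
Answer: $\frac{1}{791} \approx 0.0012642$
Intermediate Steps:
$K{\left(T \right)} = 10 T$ ($K{\left(T \right)} = 2 T 5 = 10 T$)
$l{\left(F \right)} = -1 + 2 F$ ($l{\left(F \right)} = 2 F - 1 = -1 + 2 F$)
$I = 791$ ($I = 10 \cdot 7 \left(-1 + 2 \cdot 6\right) + 21 = 70 \left(-1 + 12\right) + 21 = 70 \cdot 11 + 21 = 770 + 21 = 791$)
$\frac{1}{I} = \frac{1}{791}$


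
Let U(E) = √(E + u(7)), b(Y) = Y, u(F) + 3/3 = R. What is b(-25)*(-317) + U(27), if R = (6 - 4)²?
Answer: 7925 + √30 ≈ 7930.5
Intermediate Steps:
R = 4 (R = 2² = 4)
u(F) = 3 (u(F) = -1 + 4 = 3)
U(E) = √(3 + E) (U(E) = √(E + 3) = √(3 + E))
b(-25)*(-317) + U(27) = -25*(-317) + √(3 + 27) = 7925 + √30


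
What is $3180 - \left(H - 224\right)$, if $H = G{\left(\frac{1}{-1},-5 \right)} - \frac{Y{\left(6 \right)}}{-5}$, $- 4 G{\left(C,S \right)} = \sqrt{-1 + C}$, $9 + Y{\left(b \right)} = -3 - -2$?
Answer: $3406 + \frac{i \sqrt{2}}{4} \approx 3406.0 + 0.35355 i$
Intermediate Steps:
$Y{\left(b \right)} = -10$ ($Y{\left(b \right)} = -9 - 1 = -10$)
$G{\left(C,S \right)} = - \frac{\sqrt{-1 + C}}{4}$
$H = -2 - \frac{i \sqrt{2}}{4}$ ($H = - \frac{\sqrt{-1 + \frac{1}{-1}}}{4} - - \frac{10}{-5} = - \frac{\sqrt{-1 - 1}}{4} - \left(-10\right) \left(- \frac{1}{5}\right) = - \frac{\sqrt{-2}}{4} - 2 = - \frac{i \sqrt{2}}{4} - 2 = -2 - \frac{i \sqrt{2}}{4} \approx -2.0 - 0.35355 i$)
$3180 - \left(H - 224\right) = 3180 - \left(\left(-2 - \frac{i \sqrt{2}}{4}\right) - 224\right) = 3180 - \left(-226 - \frac{i \sqrt{2}}{4}\right) = 3180 + \left(226 + \frac{i \sqrt{2}}{4}\right) = 3406 + \frac{i \sqrt{2}}{4}$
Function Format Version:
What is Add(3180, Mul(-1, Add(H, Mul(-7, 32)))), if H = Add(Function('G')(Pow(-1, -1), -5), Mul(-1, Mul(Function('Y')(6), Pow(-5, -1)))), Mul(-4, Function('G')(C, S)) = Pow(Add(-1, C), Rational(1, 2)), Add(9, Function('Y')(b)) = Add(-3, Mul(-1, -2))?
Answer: Add(3406, Mul(Rational(1, 4), I, Pow(2, Rational(1, 2)))) ≈ Add(3406.0, Mul(0.35355, I))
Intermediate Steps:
Function('Y')(b) = -10 (Function('Y')(b) = Add(-9, Add(-3, Mul(-1, -2))) = Add(-9, Add(-3, 2)) = Add(-9, -1) = -10)
Function('G')(C, S) = Mul(Rational(-1, 4), Pow(Add(-1, C), Rational(1, 2)))
H = Add(-2, Mul(Rational(-1, 4), I, Pow(2, Rational(1, 2)))) (H = Add(Mul(Rational(-1, 4), Pow(Add(-1, Pow(-1, -1)), Rational(1, 2))), Mul(-1, Mul(-10, Pow(-5, -1)))) = Add(Mul(Rational(-1, 4), Pow(Add(-1, -1), Rational(1, 2))), Mul(-1, Mul(-10, Rational(-1, 5)))) = Add(Mul(Rational(-1, 4), Pow(-2, Rational(1, 2))), Mul(-1, 2)) = Add(Mul(Rational(-1, 4), Mul(I, Pow(2, Rational(1, 2)))), -2) = Add(Mul(Rational(-1, 4), I, Pow(2, Rational(1, 2))), -2) = Add(-2, Mul(Rational(-1, 4), I, Pow(2, Rational(1, 2)))) ≈ Add(-2.0000, Mul(-0.35355, I)))
Add(3180, Mul(-1, Add(H, Mul(-7, 32)))) = Add(3180, Mul(-1, Add(Add(-2, Mul(Rational(-1, 4), I, Pow(2, Rational(1, 2)))), Mul(-7, 32)))) = Add(3180, Mul(-1, Add(Add(-2, Mul(Rational(-1, 4), I, Pow(2, Rational(1, 2)))), -224))) = Add(3180, Mul(-1, Add(-226, Mul(Rational(-1, 4), I, Pow(2, Rational(1, 2)))))) = Add(3180, Add(226, Mul(Rational(1, 4), I, Pow(2, Rational(1, 2))))) = Add(3406, Mul(Rational(1, 4), I, Pow(2, Rational(1, 2))))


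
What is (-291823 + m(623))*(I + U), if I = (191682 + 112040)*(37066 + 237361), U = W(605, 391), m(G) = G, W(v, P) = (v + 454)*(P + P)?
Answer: -24271620589798400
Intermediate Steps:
W(v, P) = 2*P*(454 + v) (W(v, P) = (454 + v)*(2*P) = 2*P*(454 + v))
U = 828138 (U = 2*391*(454 + 605) = 2*391*1059 = 828138)
I = 83349517294 (I = 303722*274427 = 83349517294)
(-291823 + m(623))*(I + U) = (-291823 + 623)*(83349517294 + 828138) = -291200*83350345432 = -24271620589798400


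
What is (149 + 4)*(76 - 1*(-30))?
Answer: 16218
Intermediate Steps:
(149 + 4)*(76 - 1*(-30)) = 153*(76 + 30) = 153*106 = 16218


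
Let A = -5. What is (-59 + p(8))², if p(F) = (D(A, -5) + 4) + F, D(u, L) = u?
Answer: 2704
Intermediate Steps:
p(F) = -1 + F (p(F) = (-5 + 4) + F = -1 + F)
(-59 + p(8))² = (-59 + (-1 + 8))² = (-59 + 7)² = (-52)² = 2704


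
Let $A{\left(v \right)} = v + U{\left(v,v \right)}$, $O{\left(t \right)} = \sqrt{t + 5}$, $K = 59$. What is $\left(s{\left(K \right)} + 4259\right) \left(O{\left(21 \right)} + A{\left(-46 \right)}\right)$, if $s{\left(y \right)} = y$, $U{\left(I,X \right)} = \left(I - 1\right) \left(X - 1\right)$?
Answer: $9339834 + 4318 \sqrt{26} \approx 9.3619 \cdot 10^{6}$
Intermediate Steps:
$O{\left(t \right)} = \sqrt{5 + t}$
$U{\left(I,X \right)} = \left(-1 + I\right) \left(-1 + X\right)$
$A{\left(v \right)} = 1 + v^{2} - v$ ($A{\left(v \right)} = v + \left(1 - v - v + v v\right) = v + \left(1 - v - v + v^{2}\right) = v + \left(1 + v^{2} - 2 v\right) = 1 + v^{2} - v$)
$\left(s{\left(K \right)} + 4259\right) \left(O{\left(21 \right)} + A{\left(-46 \right)}\right) = \left(59 + 4259\right) \left(\sqrt{5 + 21} + \left(1 + \left(-46\right)^{2} - -46\right)\right) = 4318 \left(\sqrt{26} + \left(1 + 2116 + 46\right)\right) = 4318 \left(\sqrt{26} + 2163\right) = 4318 \left(2163 + \sqrt{26}\right) = 9339834 + 4318 \sqrt{26}$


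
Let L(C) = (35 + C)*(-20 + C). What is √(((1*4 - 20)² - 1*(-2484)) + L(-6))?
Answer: √1986 ≈ 44.565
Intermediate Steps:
L(C) = (-20 + C)*(35 + C)
√(((1*4 - 20)² - 1*(-2484)) + L(-6)) = √(((1*4 - 20)² - 1*(-2484)) + (-700 + (-6)² + 15*(-6))) = √(((4 - 20)² + 2484) + (-700 + 36 - 90)) = √(((-16)² + 2484) - 754) = √((256 + 2484) - 754) = √(2740 - 754) = √1986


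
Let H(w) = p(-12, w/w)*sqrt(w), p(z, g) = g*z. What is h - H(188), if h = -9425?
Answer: -9425 + 24*sqrt(47) ≈ -9260.5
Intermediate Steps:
H(w) = -12*sqrt(w) (H(w) = ((w/w)*(-12))*sqrt(w) = (1*(-12))*sqrt(w) = -12*sqrt(w))
h - H(188) = -9425 - (-12)*sqrt(188) = -9425 - (-12)*2*sqrt(47) = -9425 - (-24)*sqrt(47) = -9425 + 24*sqrt(47)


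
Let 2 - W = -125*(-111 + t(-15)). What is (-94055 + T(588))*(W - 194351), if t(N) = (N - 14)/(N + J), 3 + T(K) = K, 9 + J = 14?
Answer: 19428814405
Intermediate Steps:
J = 5 (J = -9 + 14 = 5)
T(K) = -3 + K
t(N) = (-14 + N)/(5 + N) (t(N) = (N - 14)/(N + 5) = (-14 + N)/(5 + N))
W = -27021/2 (W = 2 - (-125)*(-111 + (-14 - 15)/(5 - 15)) = 2 - (-125)*(-111 - 29/(-10)) = 2 - (-125)*(-111 - ⅒*(-29)) = 2 - (-125)*(-111 + 29/10) = 2 - (-125)*(-1081)/10 = 2 - 1*27025/2 = 2 - 27025/2 = -27021/2 ≈ -13511.)
(-94055 + T(588))*(W - 194351) = (-94055 + (-3 + 588))*(-27021/2 - 194351) = (-94055 + 585)*(-415723/2) = -93470*(-415723/2) = 19428814405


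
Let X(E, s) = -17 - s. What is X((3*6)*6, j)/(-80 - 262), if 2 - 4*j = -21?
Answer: 91/1368 ≈ 0.066520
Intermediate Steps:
j = 23/4 (j = 1/2 - 1/4*(-21) = 1/2 + 21/4 = 23/4 ≈ 5.7500)
X((3*6)*6, j)/(-80 - 262) = (-17 - 1*23/4)/(-80 - 262) = (-17 - 23/4)/(-342) = -91/4*(-1/342) = 91/1368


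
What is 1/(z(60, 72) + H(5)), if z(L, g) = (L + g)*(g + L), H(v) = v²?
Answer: 1/17449 ≈ 5.7310e-5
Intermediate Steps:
z(L, g) = (L + g)² (z(L, g) = (L + g)*(L + g) = (L + g)²)
1/(z(60, 72) + H(5)) = 1/((60 + 72)² + 5²) = 1/(132² + 25) = 1/(17424 + 25) = 1/17449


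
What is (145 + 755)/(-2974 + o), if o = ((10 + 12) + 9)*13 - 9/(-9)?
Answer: -90/257 ≈ -0.35019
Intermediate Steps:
o = 404 (o = (22 + 9)*13 - 9*(-1/9) = 31*13 + 1 = 403 + 1 = 404)
(145 + 755)/(-2974 + o) = (145 + 755)/(-2974 + 404) = 900/(-2570) = 900*(-1/2570) = -90/257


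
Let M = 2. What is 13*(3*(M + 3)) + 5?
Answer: 200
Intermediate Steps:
13*(3*(M + 3)) + 5 = 13*(3*(2 + 3)) + 5 = 13*(3*5) + 5 = 13*15 + 5 = 195 + 5 = 200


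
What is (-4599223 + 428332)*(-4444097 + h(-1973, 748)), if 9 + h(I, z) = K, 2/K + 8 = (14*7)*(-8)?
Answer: 2446736388225169/132 ≈ 1.8536e+13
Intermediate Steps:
K = -1/396 (K = 2/(-8 + (14*7)*(-8)) = 2/(-8 + 98*(-8)) = 2/(-8 - 784) = 2/(-792) = 2*(-1/792) = -1/396 ≈ -0.0025253)
h(I, z) = -3565/396 (h(I, z) = -9 - 1/396 = -3565/396)
(-4599223 + 428332)*(-4444097 + h(-1973, 748)) = (-4599223 + 428332)*(-4444097 - 3565/396) = -4170891*(-1759865977/396) = 2446736388225169/132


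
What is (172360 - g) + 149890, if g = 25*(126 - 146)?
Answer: 322750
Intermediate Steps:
g = -500 (g = 25*(-20) = -500)
(172360 - g) + 149890 = (172360 - 1*(-500)) + 149890 = (172360 + 500) + 149890 = 172860 + 149890 = 322750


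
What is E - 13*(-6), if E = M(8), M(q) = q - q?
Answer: 78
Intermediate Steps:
M(q) = 0
E = 0
E - 13*(-6) = 0 - 13*(-6) = 0 - 1*(-78) = 0 + 78 = 78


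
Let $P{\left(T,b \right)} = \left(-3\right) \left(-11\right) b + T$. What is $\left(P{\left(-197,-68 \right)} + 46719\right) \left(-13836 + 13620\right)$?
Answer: $-9564048$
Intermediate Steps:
$P{\left(T,b \right)} = T + 33 b$ ($P{\left(T,b \right)} = 33 b + T = T + 33 b$)
$\left(P{\left(-197,-68 \right)} + 46719\right) \left(-13836 + 13620\right) = \left(\left(-197 + 33 \left(-68\right)\right) + 46719\right) \left(-13836 + 13620\right) = \left(\left(-197 - 2244\right) + 46719\right) \left(-216\right) = \left(-2441 + 46719\right) \left(-216\right) = 44278 \left(-216\right) = -9564048$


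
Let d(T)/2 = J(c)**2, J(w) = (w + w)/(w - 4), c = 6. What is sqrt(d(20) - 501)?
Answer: I*sqrt(429) ≈ 20.712*I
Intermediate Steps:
J(w) = 2*w/(-4 + w) (J(w) = (2*w)/(-4 + w) = 2*w/(-4 + w))
d(T) = 72 (d(T) = 2*(2*6/(-4 + 6))**2 = 2*(2*6/2)**2 = 2*(2*6*(1/2))**2 = 2*6**2 = 2*36 = 72)
sqrt(d(20) - 501) = sqrt(72 - 501) = sqrt(-429) = I*sqrt(429)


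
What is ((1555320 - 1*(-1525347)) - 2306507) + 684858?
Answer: 1459018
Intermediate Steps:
((1555320 - 1*(-1525347)) - 2306507) + 684858 = ((1555320 + 1525347) - 2306507) + 684858 = (3080667 - 2306507) + 684858 = 774160 + 684858 = 1459018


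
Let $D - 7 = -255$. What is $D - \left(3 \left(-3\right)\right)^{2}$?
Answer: $-329$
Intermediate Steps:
$D = -248$ ($D = 7 - 255 = -248$)
$D - \left(3 \left(-3\right)\right)^{2} = -248 - \left(3 \left(-3\right)\right)^{2} = -248 - \left(-9\right)^{2} = -248 - 81 = -329$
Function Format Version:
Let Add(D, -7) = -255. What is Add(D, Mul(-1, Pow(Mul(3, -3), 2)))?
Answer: -329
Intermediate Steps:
D = -248 (D = Add(7, -255) = -248)
Add(D, Mul(-1, Pow(Mul(3, -3), 2))) = Add(-248, Mul(-1, Pow(Mul(3, -3), 2))) = Add(-248, Mul(-1, Pow(-9, 2))) = Add(-248, Mul(-1, 81)) = Add(-248, -81) = -329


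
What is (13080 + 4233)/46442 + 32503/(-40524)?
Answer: -36723287/85546164 ≈ -0.42928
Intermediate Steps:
(13080 + 4233)/46442 + 32503/(-40524) = 17313*(1/46442) + 32503*(-1/40524) = 17313/46442 - 32503/40524 = -36723287/85546164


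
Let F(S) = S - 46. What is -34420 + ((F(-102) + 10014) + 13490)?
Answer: -11064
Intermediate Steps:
F(S) = -46 + S
-34420 + ((F(-102) + 10014) + 13490) = -34420 + (((-46 - 102) + 10014) + 13490) = -34420 + ((-148 + 10014) + 13490) = -34420 + (9866 + 13490) = -34420 + 23356 = -11064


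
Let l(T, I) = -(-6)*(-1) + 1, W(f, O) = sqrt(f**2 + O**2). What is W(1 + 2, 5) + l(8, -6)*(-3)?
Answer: 15 + sqrt(34) ≈ 20.831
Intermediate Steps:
W(f, O) = sqrt(O**2 + f**2)
l(T, I) = -5 (l(T, I) = -3*2 + 1 = -6 + 1 = -5)
W(1 + 2, 5) + l(8, -6)*(-3) = sqrt(5**2 + (1 + 2)**2) - 5*(-3) = sqrt(25 + 3**2) + 15 = sqrt(25 + 9) + 15 = sqrt(34) + 15 = 15 + sqrt(34)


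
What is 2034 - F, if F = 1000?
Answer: 1034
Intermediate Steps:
2034 - F = 2034 - 1*1000 = 2034 - 1000 = 1034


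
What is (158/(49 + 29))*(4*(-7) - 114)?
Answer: -11218/39 ≈ -287.64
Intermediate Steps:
(158/(49 + 29))*(4*(-7) - 114) = (158/78)*(-28 - 114) = (158*(1/78))*(-142) = (79/39)*(-142) = -11218/39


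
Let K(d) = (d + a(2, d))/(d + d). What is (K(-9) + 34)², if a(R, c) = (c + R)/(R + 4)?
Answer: 13935289/11664 ≈ 1194.7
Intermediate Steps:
a(R, c) = (R + c)/(4 + R)
K(d) = (⅓ + 7*d/6)/(2*d) (K(d) = (d + (2 + d)/(4 + 2))/(d + d) = (d + (2 + d)/6)/((2*d)) = (d + (2 + d)/6)*(1/(2*d)) = (d + (⅓ + d/6))*(1/(2*d)) = (⅓ + 7*d/6)*(1/(2*d)) = (⅓ + 7*d/6)/(2*d))
(K(-9) + 34)² = ((1/12)*(2 + 7*(-9))/(-9) + 34)² = ((1/12)*(-⅑)*(2 - 63) + 34)² = ((1/12)*(-⅑)*(-61) + 34)² = (61/108 + 34)² = (3733/108)² = 13935289/11664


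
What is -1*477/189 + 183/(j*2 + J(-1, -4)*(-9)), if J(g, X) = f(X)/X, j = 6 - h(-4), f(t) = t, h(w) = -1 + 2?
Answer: 3790/21 ≈ 180.48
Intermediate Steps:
h(w) = 1
j = 5 (j = 6 - 1*1 = 6 - 1 = 5)
J(g, X) = 1 (J(g, X) = X/X = 1)
-1*477/189 + 183/(j*2 + J(-1, -4)*(-9)) = -1*477/189 + 183/(5*2 + 1*(-9)) = -477*1/189 + 183/(10 - 9) = -53/21 + 183/1 = -53/21 + 183*1 = -53/21 + 183 = 3790/21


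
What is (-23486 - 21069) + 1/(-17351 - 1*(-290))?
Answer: -760152856/17061 ≈ -44555.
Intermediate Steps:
(-23486 - 21069) + 1/(-17351 - 1*(-290)) = -44555 + 1/(-17351 + 290) = -44555 + 1/(-17061) = -44555 - 1/17061 = -760152856/17061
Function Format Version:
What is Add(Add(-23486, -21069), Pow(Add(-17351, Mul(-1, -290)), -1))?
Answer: Rational(-760152856, 17061) ≈ -44555.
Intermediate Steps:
Add(Add(-23486, -21069), Pow(Add(-17351, Mul(-1, -290)), -1)) = Add(-44555, Pow(Add(-17351, 290), -1)) = Add(-44555, Pow(-17061, -1)) = Add(-44555, Rational(-1, 17061)) = Rational(-760152856, 17061)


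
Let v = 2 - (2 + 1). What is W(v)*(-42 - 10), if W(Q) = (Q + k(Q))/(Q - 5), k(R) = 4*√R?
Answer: -26/3 + 104*I/3 ≈ -8.6667 + 34.667*I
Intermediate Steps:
v = -1 (v = 2 - 1*3 = 2 - 3 = -1)
W(Q) = (Q + 4*√Q)/(-5 + Q) (W(Q) = (Q + 4*√Q)/(Q - 5) = (Q + 4*√Q)/(-5 + Q))
W(v)*(-42 - 10) = ((-1 + 4*√(-1))/(-5 - 1))*(-42 - 10) = ((-1 + 4*I)/(-6))*(-52) = -(-1 + 4*I)/6*(-52) = (⅙ - 2*I/3)*(-52) = -26/3 + 104*I/3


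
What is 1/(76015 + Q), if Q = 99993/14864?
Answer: 14864/1129986953 ≈ 1.3154e-5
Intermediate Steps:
Q = 99993/14864 (Q = 99993*(1/14864) = 99993/14864 ≈ 6.7272)
1/(76015 + Q) = 1/(76015 + 99993/14864) = 1/(1129986953/14864) = 14864/1129986953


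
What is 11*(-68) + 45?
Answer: -703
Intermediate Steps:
11*(-68) + 45 = -748 + 45 = -703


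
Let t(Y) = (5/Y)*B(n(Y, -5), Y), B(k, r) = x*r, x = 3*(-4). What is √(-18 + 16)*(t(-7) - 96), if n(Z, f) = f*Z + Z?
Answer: -156*I*√2 ≈ -220.62*I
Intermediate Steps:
n(Z, f) = Z + Z*f (n(Z, f) = Z*f + Z = Z + Z*f)
x = -12
B(k, r) = -12*r
t(Y) = -60 (t(Y) = (5/Y)*(-12*Y) = -60)
√(-18 + 16)*(t(-7) - 96) = √(-18 + 16)*(-60 - 96) = √(-2)*(-156) = (I*√2)*(-156) = -156*I*√2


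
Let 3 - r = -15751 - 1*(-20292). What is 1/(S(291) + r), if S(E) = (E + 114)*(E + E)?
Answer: 1/231172 ≈ 4.3258e-6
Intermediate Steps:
r = -4538 (r = 3 - (-15751 - 1*(-20292)) = 3 - (-15751 + 20292) = 3 - 1*4541 = 3 - 4541 = -4538)
S(E) = 2*E*(114 + E) (S(E) = (114 + E)*(2*E) = 2*E*(114 + E))
1/(S(291) + r) = 1/(2*291*(114 + 291) - 4538) = 1/(2*291*405 - 4538) = 1/(235710 - 4538) = 1/231172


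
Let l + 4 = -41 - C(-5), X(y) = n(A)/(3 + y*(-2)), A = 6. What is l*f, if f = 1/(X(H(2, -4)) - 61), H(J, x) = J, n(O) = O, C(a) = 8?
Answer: 53/67 ≈ 0.79105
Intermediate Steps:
X(y) = 6/(3 - 2*y) (X(y) = 6/(3 + y*(-2)) = 6/(3 - 2*y))
l = -53 (l = -4 + (-41 - 1*8) = -4 + (-41 - 8) = -4 - 49 = -53)
f = -1/67 (f = 1/(-6/(-3 + 2*2) - 61) = 1/(-6/(-3 + 4) - 61) = 1/(-6/1 - 61) = 1/(-6*1 - 61) = 1/(-6 - 61) = 1/(-67) = -1/67 ≈ -0.014925)
l*f = -53*(-1/67) = 53/67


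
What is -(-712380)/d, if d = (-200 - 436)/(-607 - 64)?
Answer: 39833915/53 ≈ 7.5158e+5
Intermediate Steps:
d = 636/671 (d = -636/(-671) = -636*(-1/671) = 636/671 ≈ 0.94784)
-(-712380)/d = -(-712380)/636/671 = -(-712380)*671/636 = -465*(-256993/159) = 39833915/53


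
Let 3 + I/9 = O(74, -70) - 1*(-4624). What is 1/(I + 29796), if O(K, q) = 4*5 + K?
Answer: 1/72231 ≈ 1.3844e-5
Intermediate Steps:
O(K, q) = 20 + K
I = 42435 (I = -27 + 9*((20 + 74) - 1*(-4624)) = -27 + 9*(94 + 4624) = -27 + 9*4718 = -27 + 42462 = 42435)
1/(I + 29796) = 1/(42435 + 29796) = 1/72231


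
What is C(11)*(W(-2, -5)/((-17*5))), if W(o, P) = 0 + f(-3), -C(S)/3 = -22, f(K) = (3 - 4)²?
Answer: -66/85 ≈ -0.77647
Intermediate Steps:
f(K) = 1 (f(K) = (-1)² = 1)
C(S) = 66 (C(S) = -3*(-22) = 66)
W(o, P) = 1 (W(o, P) = 0 + 1 = 1)
C(11)*(W(-2, -5)/((-17*5))) = 66*(1/(-17*5)) = 66*(1/(-85)) = 66*(1*(-1/85)) = 66*(-1/85) = -66/85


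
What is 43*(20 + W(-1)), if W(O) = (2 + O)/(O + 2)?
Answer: 903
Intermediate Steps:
W(O) = 1 (W(O) = (2 + O)/(2 + O) = 1)
43*(20 + W(-1)) = 43*(20 + 1) = 43*21 = 903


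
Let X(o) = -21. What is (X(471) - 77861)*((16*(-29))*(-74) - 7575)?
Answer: -2084200202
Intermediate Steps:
(X(471) - 77861)*((16*(-29))*(-74) - 7575) = (-21 - 77861)*((16*(-29))*(-74) - 7575) = -77882*(-464*(-74) - 7575) = -77882*(34336 - 7575) = -77882*26761 = -2084200202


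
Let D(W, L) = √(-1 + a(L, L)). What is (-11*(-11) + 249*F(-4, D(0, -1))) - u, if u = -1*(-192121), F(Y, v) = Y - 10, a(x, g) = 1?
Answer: -195486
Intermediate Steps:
D(W, L) = 0 (D(W, L) = √(-1 + 1) = √0 = 0)
F(Y, v) = -10 + Y
u = 192121
(-11*(-11) + 249*F(-4, D(0, -1))) - u = (-11*(-11) + 249*(-10 - 4)) - 1*192121 = (121 + 249*(-14)) - 192121 = (121 - 3486) - 192121 = -3365 - 192121 = -195486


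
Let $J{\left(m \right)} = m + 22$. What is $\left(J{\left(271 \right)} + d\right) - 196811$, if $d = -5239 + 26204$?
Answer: $-175553$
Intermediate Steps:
$d = 20965$
$J{\left(m \right)} = 22 + m$
$\left(J{\left(271 \right)} + d\right) - 196811 = \left(\left(22 + 271\right) + 20965\right) - 196811 = \left(293 + 20965\right) - 196811 = 21258 - 196811 = -175553$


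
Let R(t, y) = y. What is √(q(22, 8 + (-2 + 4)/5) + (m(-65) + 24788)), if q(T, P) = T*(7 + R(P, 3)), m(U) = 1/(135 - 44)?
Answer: √207091339/91 ≈ 158.14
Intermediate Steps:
m(U) = 1/91
q(T, P) = 10*T (q(T, P) = T*(7 + 3) = T*10 = 10*T)
√(q(22, 8 + (-2 + 4)/5) + (m(-65) + 24788)) = √(10*22 + (1/91 + 24788)) = √(220 + 2255709/91) = √(2275729/91) = √207091339/91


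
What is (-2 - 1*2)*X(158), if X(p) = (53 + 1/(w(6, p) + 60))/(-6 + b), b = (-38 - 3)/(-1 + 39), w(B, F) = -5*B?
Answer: 120916/4035 ≈ 29.967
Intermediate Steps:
b = -41/38 ≈ -1.0789
X(p) = -30229/4035 (X(p) = (53 + 1/(-5*6 + 60))/(-6 - 41/38) = (53 + 1/(-30 + 60))/(-269/38) = (53 + 1/30)*(-38/269) = (1591/30)*(-38/269) = -30229/4035)
(-2 - 1*2)*X(158) = (-2 - 1*2)*(-30229/4035) = (-2 - 2)*(-30229/4035) = -4*(-30229/4035) = 120916/4035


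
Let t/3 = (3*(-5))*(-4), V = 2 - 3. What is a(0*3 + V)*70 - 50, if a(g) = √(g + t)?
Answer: -50 + 70*√179 ≈ 886.54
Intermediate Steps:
V = -1
t = 180 (t = 3*((3*(-5))*(-4)) = 3*(-15*(-4)) = 3*60 = 180)
a(g) = √(180 + g) (a(g) = √(g + 180) = √(180 + g))
a(0*3 + V)*70 - 50 = √(180 + (0*3 - 1))*70 - 50 = √(180 + (0 - 1))*70 - 50 = √(180 - 1)*70 - 50 = √179*70 - 50 = 70*√179 - 50 = -50 + 70*√179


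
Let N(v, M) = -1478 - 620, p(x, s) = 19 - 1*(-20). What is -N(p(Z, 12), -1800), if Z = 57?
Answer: 2098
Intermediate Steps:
p(x, s) = 39 (p(x, s) = 19 + 20 = 39)
N(v, M) = -2098
-N(p(Z, 12), -1800) = -1*(-2098) = 2098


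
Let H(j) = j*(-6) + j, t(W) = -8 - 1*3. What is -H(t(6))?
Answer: -55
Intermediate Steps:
t(W) = -11 (t(W) = -8 - 3 = -11)
H(j) = -5*j (H(j) = -6*j + j = -5*j)
-H(t(6)) = -(-5)*(-11) = -1*55 = -55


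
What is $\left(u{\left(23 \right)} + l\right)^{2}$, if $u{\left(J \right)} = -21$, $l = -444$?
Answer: $216225$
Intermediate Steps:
$\left(u{\left(23 \right)} + l\right)^{2} = \left(-21 - 444\right)^{2} = \left(-465\right)^{2} = 216225$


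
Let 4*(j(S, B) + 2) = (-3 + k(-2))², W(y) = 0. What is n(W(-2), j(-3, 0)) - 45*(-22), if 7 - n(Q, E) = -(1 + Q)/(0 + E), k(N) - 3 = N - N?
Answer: 1993/2 ≈ 996.50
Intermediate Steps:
k(N) = 3 (k(N) = 3 + (N - N) = 3 + 0 = 3)
j(S, B) = -2 (j(S, B) = -2 + (-3 + 3)²/4 = -2 + (¼)*0² = -2 + (¼)*0 = -2 + 0 = -2)
n(Q, E) = 7 + (1 + Q)/E (n(Q, E) = 7 - (-1)*(1 + Q)/(0 + E) = 7 - (-1)*(1 + Q)/E = 7 + (1 + Q)/E)
n(W(-2), j(-3, 0)) - 45*(-22) = (1 + 0 + 7*(-2))/(-2) - 45*(-22) = -(1 + 0 - 14)/2 + 990 = -½*(-13) + 990 = 13/2 + 990 = 1993/2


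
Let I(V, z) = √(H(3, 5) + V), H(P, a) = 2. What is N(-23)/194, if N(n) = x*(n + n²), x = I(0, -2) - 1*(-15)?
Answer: 3795/97 + 253*√2/97 ≈ 42.812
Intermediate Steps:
I(V, z) = √(2 + V)
x = 15 + √2 (x = √(2 + 0) - 1*(-15) = √2 + 15 = 15 + √2 ≈ 16.414)
N(n) = (15 + √2)*(n + n²)
N(-23)/194 = -23*(1 - 23)*(15 + √2)/194 = -23*(-22)*(15 + √2)*(1/194) = (7590 + 506*√2)*(1/194) = 3795/97 + 253*√2/97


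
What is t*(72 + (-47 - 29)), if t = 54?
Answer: -216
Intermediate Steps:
t*(72 + (-47 - 29)) = 54*(72 + (-47 - 29)) = 54*(72 - 76) = 54*(-4) = -216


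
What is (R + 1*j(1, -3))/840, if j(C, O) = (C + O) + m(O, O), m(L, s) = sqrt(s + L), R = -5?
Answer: -1/120 + I*sqrt(6)/840 ≈ -0.0083333 + 0.0029161*I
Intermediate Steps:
m(L, s) = sqrt(L + s)
j(C, O) = C + O + sqrt(2)*sqrt(O) (j(C, O) = (C + O) + sqrt(O + O) = (C + O) + sqrt(2*O) = (C + O) + sqrt(2)*sqrt(O) = C + O + sqrt(2)*sqrt(O))
(R + 1*j(1, -3))/840 = (-5 + 1*(1 - 3 + sqrt(2)*sqrt(-3)))/840 = (-5 + 1*(1 - 3 + sqrt(2)*(I*sqrt(3))))*(1/840) = (-5 + 1*(1 - 3 + I*sqrt(6)))*(1/840) = (-5 + 1*(-2 + I*sqrt(6)))*(1/840) = (-5 + (-2 + I*sqrt(6)))*(1/840) = (-7 + I*sqrt(6))*(1/840) = -1/120 + I*sqrt(6)/840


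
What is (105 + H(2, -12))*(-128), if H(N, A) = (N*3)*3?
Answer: -15744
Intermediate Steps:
H(N, A) = 9*N (H(N, A) = (3*N)*3 = 9*N)
(105 + H(2, -12))*(-128) = (105 + 9*2)*(-128) = (105 + 18)*(-128) = 123*(-128) = -15744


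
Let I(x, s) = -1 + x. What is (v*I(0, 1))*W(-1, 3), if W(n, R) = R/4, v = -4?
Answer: 3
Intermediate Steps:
W(n, R) = R/4 (W(n, R) = R*(¼) = R/4)
(v*I(0, 1))*W(-1, 3) = (-4*(-1 + 0))*((¼)*3) = -4*(-1)*(¾) = 4*(¾) = 3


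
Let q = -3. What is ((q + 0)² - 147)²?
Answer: 19044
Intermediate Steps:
((q + 0)² - 147)² = ((-3 + 0)² - 147)² = ((-3)² - 147)² = (9 - 147)² = (-138)² = 19044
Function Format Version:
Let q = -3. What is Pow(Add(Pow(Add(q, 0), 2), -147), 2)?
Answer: 19044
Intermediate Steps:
Pow(Add(Pow(Add(q, 0), 2), -147), 2) = Pow(Add(Pow(Add(-3, 0), 2), -147), 2) = Pow(Add(Pow(-3, 2), -147), 2) = Pow(Add(9, -147), 2) = Pow(-138, 2) = 19044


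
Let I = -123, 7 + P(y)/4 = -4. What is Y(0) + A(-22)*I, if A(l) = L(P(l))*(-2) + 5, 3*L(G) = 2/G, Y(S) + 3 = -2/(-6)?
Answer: -20506/33 ≈ -621.39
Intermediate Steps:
Y(S) = -8/3 (Y(S) = -3 - 2/(-6) = -3 - 2*(-1/6) = -3 + 1/3 = -8/3)
P(y) = -44 (P(y) = -28 + 4*(-4) = -28 - 16 = -44)
L(G) = 2/(3*G) (L(G) = (2/G)/3 = 2/(3*G))
A(l) = 166/33 (A(l) = ((2/3)/(-44))*(-2) + 5 = ((2/3)*(-1/44))*(-2) + 5 = -1/66*(-2) + 5 = 1/33 + 5 = 166/33)
Y(0) + A(-22)*I = -8/3 + (166/33)*(-123) = -8/3 - 6806/11 = -20506/33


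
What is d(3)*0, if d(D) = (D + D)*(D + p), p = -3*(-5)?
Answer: 0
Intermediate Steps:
p = 15
d(D) = 2*D*(15 + D) (d(D) = (D + D)*(D + 15) = (2*D)*(15 + D) = 2*D*(15 + D))
d(3)*0 = (2*3*(15 + 3))*0 = (2*3*18)*0 = 108*0 = 0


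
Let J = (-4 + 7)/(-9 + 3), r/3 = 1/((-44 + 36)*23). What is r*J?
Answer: 3/368 ≈ 0.0081522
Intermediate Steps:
r = -3/184 (r = 3/(((-44 + 36)*23)) = 3/((-8*23)) = 3/(-184) = 3*(-1/184) = -3/184 ≈ -0.016304)
J = -½ (J = 3/(-6) = 3*(-⅙) = -½ ≈ -0.50000)
r*J = -3/184*(-½) = 3/368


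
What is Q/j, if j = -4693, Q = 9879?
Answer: -9879/4693 ≈ -2.1050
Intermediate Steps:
Q/j = 9879/(-4693) = 9879*(-1/4693) = -9879/4693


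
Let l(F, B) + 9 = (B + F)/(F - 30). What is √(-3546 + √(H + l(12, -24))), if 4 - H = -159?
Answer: √(-31914 + 12*√87)/3 ≈ 59.444*I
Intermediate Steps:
l(F, B) = -9 + (B + F)/(-30 + F) (l(F, B) = -9 + (B + F)/(F - 30) = -9 + (B + F)/(-30 + F))
H = 163 (H = 4 - 1*(-159) = 4 + 159 = 163)
√(-3546 + √(H + l(12, -24))) = √(-3546 + √(163 + (270 - 24 - 8*12)/(-30 + 12))) = √(-3546 + √(163 + (270 - 24 - 96)/(-18))) = √(-3546 + √(163 - 1/18*150)) = √(-3546 + √(163 - 25/3)) = √(-3546 + √(464/3)) = √(-3546 + 4*√87/3)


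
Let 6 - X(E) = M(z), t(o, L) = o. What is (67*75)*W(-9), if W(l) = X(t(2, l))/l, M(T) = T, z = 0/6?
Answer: -3350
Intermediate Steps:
z = 0 (z = 0*(⅙) = 0)
X(E) = 6 (X(E) = 6 - 1*0 = 6 + 0 = 6)
W(l) = 6/l
(67*75)*W(-9) = (67*75)*(6/(-9)) = 5025*(6*(-⅑)) = 5025*(-⅔) = -3350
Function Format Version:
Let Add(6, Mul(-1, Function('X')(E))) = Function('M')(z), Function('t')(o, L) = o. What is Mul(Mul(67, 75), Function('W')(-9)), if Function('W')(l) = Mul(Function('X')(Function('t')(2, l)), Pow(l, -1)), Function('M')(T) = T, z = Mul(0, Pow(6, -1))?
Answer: -3350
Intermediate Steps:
z = 0 (z = Mul(0, Rational(1, 6)) = 0)
Function('X')(E) = 6 (Function('X')(E) = Add(6, Mul(-1, 0)) = Add(6, 0) = 6)
Function('W')(l) = Mul(6, Pow(l, -1))
Mul(Mul(67, 75), Function('W')(-9)) = Mul(Mul(67, 75), Mul(6, Pow(-9, -1))) = Mul(5025, Mul(6, Rational(-1, 9))) = Mul(5025, Rational(-2, 3)) = -3350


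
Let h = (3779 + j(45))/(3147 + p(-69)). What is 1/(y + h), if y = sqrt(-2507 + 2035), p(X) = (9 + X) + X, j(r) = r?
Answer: 360651/134804747 - 2277081*I*sqrt(118)/539218988 ≈ 0.0026754 - 0.045873*I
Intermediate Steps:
p(X) = 9 + 2*X
y = 2*I*sqrt(118) (y = sqrt(-472) = 2*I*sqrt(118) ≈ 21.726*I)
h = 1912/1509 (h = (3779 + 45)/(3147 + (9 + 2*(-69))) = 3824/(3147 + (9 - 138)) = 3824/(3147 - 129) = 3824/3018 = 3824*(1/3018) = 1912/1509 ≈ 1.2671)
1/(y + h) = 1/(2*I*sqrt(118) + 1912/1509) = 1/(1912/1509 + 2*I*sqrt(118))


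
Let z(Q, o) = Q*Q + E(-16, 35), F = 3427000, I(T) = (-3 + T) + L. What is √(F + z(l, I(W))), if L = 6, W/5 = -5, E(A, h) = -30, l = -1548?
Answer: √5823274 ≈ 2413.1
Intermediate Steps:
W = -25 (W = 5*(-5) = -25)
I(T) = 3 + T (I(T) = (-3 + T) + 6 = 3 + T)
z(Q, o) = -30 + Q² (z(Q, o) = Q*Q - 30 = Q² - 30 = -30 + Q²)
√(F + z(l, I(W))) = √(3427000 + (-30 + (-1548)²)) = √(3427000 + (-30 + 2396304)) = √(3427000 + 2396274) = √5823274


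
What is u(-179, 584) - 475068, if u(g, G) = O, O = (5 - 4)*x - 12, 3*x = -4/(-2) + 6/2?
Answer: -1425235/3 ≈ -4.7508e+5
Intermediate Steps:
x = 5/3 (x = (-4/(-2) + 6/2)/3 = (-4*(-½) + 6*(½))/3 = (2 + 3)/3 = (⅓)*5 = 5/3 ≈ 1.6667)
O = -31/3 (O = (5 - 4)*(5/3) - 12 = 1*(5/3) - 12 = 5/3 - 12 = -31/3 ≈ -10.333)
u(g, G) = -31/3
u(-179, 584) - 475068 = -31/3 - 475068 = -1425235/3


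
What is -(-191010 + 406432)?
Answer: -215422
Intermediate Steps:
-(-191010 + 406432) = -1*215422 = -215422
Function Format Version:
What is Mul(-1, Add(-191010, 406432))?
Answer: -215422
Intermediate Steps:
Mul(-1, Add(-191010, 406432)) = Mul(-1, 215422) = -215422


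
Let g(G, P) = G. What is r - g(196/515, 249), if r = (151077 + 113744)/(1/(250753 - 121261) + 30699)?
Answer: 16881329597816/2047266578135 ≈ 8.2458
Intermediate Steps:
r = 34292200932/3975274909 (r = 264821/(1/129492 + 30699) = 264821/(3975274909/129492) = 264821*(129492/3975274909) = 34292200932/3975274909 ≈ 8.6264)
r - g(196/515, 249) = 34292200932/3975274909 - 196/515 = 16881329597816/2047266578135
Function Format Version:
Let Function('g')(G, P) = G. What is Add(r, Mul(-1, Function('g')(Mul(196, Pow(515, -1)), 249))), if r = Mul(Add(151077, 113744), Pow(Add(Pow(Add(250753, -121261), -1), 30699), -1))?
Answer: Rational(16881329597816, 2047266578135) ≈ 8.2458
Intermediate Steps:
r = Rational(34292200932, 3975274909) (r = Mul(264821, Pow(Add(Pow(129492, -1), 30699), -1)) = Mul(264821, Pow(Add(Rational(1, 129492), 30699), -1)) = Mul(264821, Pow(Rational(3975274909, 129492), -1)) = Mul(264821, Rational(129492, 3975274909)) = Rational(34292200932, 3975274909) ≈ 8.6264)
Add(r, Mul(-1, Function('g')(Mul(196, Pow(515, -1)), 249))) = Add(Rational(34292200932, 3975274909), Mul(-1, Mul(196, Pow(515, -1)))) = Add(Rational(34292200932, 3975274909), Mul(-1, Mul(196, Rational(1, 515)))) = Add(Rational(34292200932, 3975274909), Mul(-1, Rational(196, 515))) = Add(Rational(34292200932, 3975274909), Rational(-196, 515)) = Rational(16881329597816, 2047266578135)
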